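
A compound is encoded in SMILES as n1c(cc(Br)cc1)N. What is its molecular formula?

C5H5BrN2

Heavy atoms from the SMILES: 1 Br, 5 C, 2 N.
Implicit hydrogens by atom environment:
  3 × C (aromatic): 1 H each → 3
  2 × C (aromatic): no H
  1 × Br: no H
  1 × N: 2 H
  1 × N (aromatic): no H
  Total hydrogens = 5.
Molecular formula: C5H5BrN2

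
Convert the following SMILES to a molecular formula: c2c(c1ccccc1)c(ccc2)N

Heavy atoms from the SMILES: 12 C, 1 N.
Implicit hydrogens by atom environment:
  9 × C (aromatic): 1 H each → 9
  3 × C (aromatic): no H
  1 × N: 2 H
  Total hydrogens = 11.
Molecular formula: C12H11N

C12H11N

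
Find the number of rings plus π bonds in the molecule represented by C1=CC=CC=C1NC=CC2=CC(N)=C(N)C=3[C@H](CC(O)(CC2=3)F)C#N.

12

Molecular formula from the SMILES: C19H19FN4O.
DoU = (2C + 2 + N − H − X)/2 = (2·19 + 2 + 4 − 19 − 1)/2 = 24/2 = 12.
(Structurally: 3 ring(s) + 9 π bond(s) = 12.)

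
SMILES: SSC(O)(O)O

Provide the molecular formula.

Heavy atoms from the SMILES: 1 C, 3 O, 2 S.
Implicit hydrogens by atom environment:
  3 × O: 1 H each → 3
  1 × C: no H
  1 × S: 1 H
  1 × S: no H
  Total hydrogens = 4.
Molecular formula: CH4O3S2

CH4O3S2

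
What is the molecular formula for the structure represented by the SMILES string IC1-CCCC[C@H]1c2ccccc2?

Heavy atoms from the SMILES: 12 C, 1 I.
Implicit hydrogens by atom environment:
  5 × C (aromatic): 1 H each → 5
  4 × C: 2 H each → 8
  2 × C: 1 H each → 2
  1 × C (aromatic): no H
  1 × I: no H
  Total hydrogens = 15.
Molecular formula: C12H15I

C12H15I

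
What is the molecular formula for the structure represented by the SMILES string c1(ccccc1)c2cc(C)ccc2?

Heavy atoms from the SMILES: 13 C.
Implicit hydrogens by atom environment:
  9 × C (aromatic): 1 H each → 9
  3 × C (aromatic): no H
  1 × C: 3 H
  Total hydrogens = 12.
Molecular formula: C13H12

C13H12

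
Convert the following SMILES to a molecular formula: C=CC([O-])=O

Heavy atoms from the SMILES: 3 C, 2 O.
Implicit hydrogens by atom environment:
  1 × C: 2 H
  1 × C: 1 H
  1 × C: no H
  1 × O: no H
  1 × O (charge -1): no H
  Total hydrogens = 3.
Net charge -1.
Molecular formula: C3H3O2-

C3H3O2-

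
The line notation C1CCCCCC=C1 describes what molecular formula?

Heavy atoms from the SMILES: 8 C.
Implicit hydrogens by atom environment:
  6 × C: 2 H each → 12
  2 × C: 1 H each → 2
  Total hydrogens = 14.
Molecular formula: C8H14

C8H14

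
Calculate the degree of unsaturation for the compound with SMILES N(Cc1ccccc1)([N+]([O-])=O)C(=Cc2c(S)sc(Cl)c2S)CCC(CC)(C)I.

Molecular formula from the SMILES: C19H22ClIN2O2S3.
DoU = (2C + 2 + N − H − X)/2 = (2·19 + 2 + 2 − 22 − 2)/2 = 18/2 = 9.
(Structurally: 2 ring(s) + 7 π bond(s) = 9.)

9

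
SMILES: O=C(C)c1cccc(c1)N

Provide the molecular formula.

C8H9NO

Heavy atoms from the SMILES: 8 C, 1 N, 1 O.
Implicit hydrogens by atom environment:
  4 × C (aromatic): 1 H each → 4
  2 × C (aromatic): no H
  1 × C: 3 H
  1 × C: no H
  1 × N: 2 H
  1 × O: no H
  Total hydrogens = 9.
Molecular formula: C8H9NO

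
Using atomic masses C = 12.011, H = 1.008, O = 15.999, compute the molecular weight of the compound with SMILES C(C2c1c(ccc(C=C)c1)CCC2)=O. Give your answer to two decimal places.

Molecular formula: C13H14O.
M = 13×12.011 + 14×1.008 + 1×15.999 = 186.25 g/mol.

186.25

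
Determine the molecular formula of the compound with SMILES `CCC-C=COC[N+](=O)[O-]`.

C6H11NO3

Heavy atoms from the SMILES: 6 C, 1 N, 3 O.
Implicit hydrogens by atom environment:
  3 × C: 2 H each → 6
  2 × C: 1 H each → 2
  2 × O: no H
  1 × C: 3 H
  1 × N (charge +1): no H
  1 × O (charge -1): no H
  Total hydrogens = 11.
Molecular formula: C6H11NO3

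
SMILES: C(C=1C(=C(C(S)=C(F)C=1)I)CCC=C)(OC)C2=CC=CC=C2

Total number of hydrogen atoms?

18

Hydrogens are implicit in SMILES; fill each atom to its normal valence:
  6 × C (aromatic): 1 H each → 6
  6 × C (aromatic): no H
  3 × C: 2 H each → 6
  2 × C: 1 H each → 2
  1 × C: 3 H
  1 × F: no H
  1 × I: no H
  1 × O: no H
  1 × S: 1 H
  Total hydrogens = 18.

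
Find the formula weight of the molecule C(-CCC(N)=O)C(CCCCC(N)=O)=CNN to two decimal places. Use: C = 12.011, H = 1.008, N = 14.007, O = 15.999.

Molecular formula: C11H22N4O2.
M = 11×12.011 + 22×1.008 + 4×14.007 + 2×15.999 = 242.32 g/mol.

242.32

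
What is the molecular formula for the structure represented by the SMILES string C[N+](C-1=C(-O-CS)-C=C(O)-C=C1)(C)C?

Heavy atoms from the SMILES: 10 C, 1 N, 2 O, 1 S.
Implicit hydrogens by atom environment:
  3 × C: 3 H each → 9
  3 × C (aromatic): 1 H each → 3
  3 × C (aromatic): no H
  1 × C: 2 H
  1 × N (charge +1): no H
  1 × O: 1 H
  1 × O: no H
  1 × S: 1 H
  Total hydrogens = 16.
Net charge +1.
Molecular formula: C10H16NO2S+

C10H16NO2S+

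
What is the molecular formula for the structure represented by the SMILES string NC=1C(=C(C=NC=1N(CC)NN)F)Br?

C7H11BrFN5

Heavy atoms from the SMILES: 1 Br, 7 C, 1 F, 5 N.
Implicit hydrogens by atom environment:
  4 × C (aromatic): no H
  2 × N: 2 H each → 4
  1 × Br: no H
  1 × C: 3 H
  1 × C: 2 H
  1 × C (aromatic): 1 H
  1 × F: no H
  1 × N: 1 H
  1 × N (aromatic): no H
  1 × N: no H
  Total hydrogens = 11.
Molecular formula: C7H11BrFN5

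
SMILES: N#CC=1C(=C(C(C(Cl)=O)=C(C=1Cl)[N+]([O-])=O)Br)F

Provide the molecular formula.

Heavy atoms from the SMILES: 1 Br, 8 C, 2 Cl, 1 F, 2 N, 3 O.
Implicit hydrogens by atom environment:
  6 × C (aromatic): no H
  2 × C: no H
  2 × Cl: no H
  2 × O: no H
  1 × Br: no H
  1 × F: no H
  1 × N: no H
  1 × N (charge +1): no H
  1 × O (charge -1): no H
  Total hydrogens = 0.
Molecular formula: C8BrCl2FN2O3

C8BrCl2FN2O3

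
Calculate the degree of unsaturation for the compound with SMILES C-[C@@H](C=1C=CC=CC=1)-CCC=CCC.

5

Molecular formula from the SMILES: C14H20.
DoU = (2C + 2 + N − H − X)/2 = (2·14 + 2 + 0 − 20 − 0)/2 = 10/2 = 5.
(Structurally: 1 ring(s) + 4 π bond(s) = 5.)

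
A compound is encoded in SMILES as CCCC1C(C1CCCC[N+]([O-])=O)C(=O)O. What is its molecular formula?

C11H19NO4

Heavy atoms from the SMILES: 11 C, 1 N, 4 O.
Implicit hydrogens by atom environment:
  6 × C: 2 H each → 12
  3 × C: 1 H each → 3
  2 × O: no H
  1 × C: 3 H
  1 × C: no H
  1 × N (charge +1): no H
  1 × O: 1 H
  1 × O (charge -1): no H
  Total hydrogens = 19.
Molecular formula: C11H19NO4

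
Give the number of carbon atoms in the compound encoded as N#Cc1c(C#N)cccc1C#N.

9

The symbol for carbon appears 9 times in the SMILES. Lowercase c denotes aromatic carbon and counts toward C.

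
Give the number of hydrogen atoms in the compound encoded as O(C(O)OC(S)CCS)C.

Hydrogens are implicit in SMILES; fill each atom to its normal valence:
  2 × C: 2 H each → 4
  2 × C: 1 H each → 2
  2 × O: no H
  2 × S: 1 H each → 2
  1 × C: 3 H
  1 × O: 1 H
  Total hydrogens = 12.

12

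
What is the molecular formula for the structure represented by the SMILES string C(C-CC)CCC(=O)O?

C7H14O2

Heavy atoms from the SMILES: 7 C, 2 O.
Implicit hydrogens by atom environment:
  5 × C: 2 H each → 10
  1 × C: 3 H
  1 × C: no H
  1 × O: 1 H
  1 × O: no H
  Total hydrogens = 14.
Molecular formula: C7H14O2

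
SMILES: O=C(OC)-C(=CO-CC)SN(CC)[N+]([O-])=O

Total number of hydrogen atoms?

Hydrogens are implicit in SMILES; fill each atom to its normal valence:
  4 × O: no H
  3 × C: 3 H each → 9
  2 × C: 2 H each → 4
  2 × C: no H
  1 × C: 1 H
  1 × N: no H
  1 × N (charge +1): no H
  1 × O (charge -1): no H
  1 × S: no H
  Total hydrogens = 14.

14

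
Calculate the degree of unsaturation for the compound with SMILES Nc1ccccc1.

Molecular formula from the SMILES: C6H7N.
DoU = (2C + 2 + N − H − X)/2 = (2·6 + 2 + 1 − 7 − 0)/2 = 8/2 = 4.
(Structurally: 1 ring(s) + 3 π bond(s) = 4.)

4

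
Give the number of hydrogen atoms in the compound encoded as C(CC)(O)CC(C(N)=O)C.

15

Hydrogens are implicit in SMILES; fill each atom to its normal valence:
  2 × C: 3 H each → 6
  2 × C: 2 H each → 4
  2 × C: 1 H each → 2
  1 × C: no H
  1 × N: 2 H
  1 × O: 1 H
  1 × O: no H
  Total hydrogens = 15.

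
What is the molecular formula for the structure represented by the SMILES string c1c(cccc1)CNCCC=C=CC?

Heavy atoms from the SMILES: 13 C, 1 N.
Implicit hydrogens by atom environment:
  5 × C (aromatic): 1 H each → 5
  3 × C: 2 H each → 6
  2 × C: 1 H each → 2
  1 × C: 3 H
  1 × C: no H
  1 × C (aromatic): no H
  1 × N: 1 H
  Total hydrogens = 17.
Molecular formula: C13H17N

C13H17N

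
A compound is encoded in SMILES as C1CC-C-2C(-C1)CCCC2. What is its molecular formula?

C10H18

Heavy atoms from the SMILES: 10 C.
Implicit hydrogens by atom environment:
  8 × C: 2 H each → 16
  2 × C: 1 H each → 2
  Total hydrogens = 18.
Molecular formula: C10H18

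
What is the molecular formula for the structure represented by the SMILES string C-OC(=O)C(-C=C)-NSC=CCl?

C7H10ClNO2S

Heavy atoms from the SMILES: 7 C, 1 Cl, 1 N, 2 O, 1 S.
Implicit hydrogens by atom environment:
  4 × C: 1 H each → 4
  2 × O: no H
  1 × C: 3 H
  1 × C: 2 H
  1 × C: no H
  1 × Cl: no H
  1 × N: 1 H
  1 × S: no H
  Total hydrogens = 10.
Molecular formula: C7H10ClNO2S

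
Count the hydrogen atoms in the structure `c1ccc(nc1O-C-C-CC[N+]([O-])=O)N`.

Hydrogens are implicit in SMILES; fill each atom to its normal valence:
  4 × C: 2 H each → 8
  3 × C (aromatic): 1 H each → 3
  2 × C (aromatic): no H
  2 × O: no H
  1 × N: 2 H
  1 × N (aromatic): no H
  1 × N (charge +1): no H
  1 × O (charge -1): no H
  Total hydrogens = 13.

13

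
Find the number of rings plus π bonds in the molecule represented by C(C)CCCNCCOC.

0

Molecular formula from the SMILES: C8H19NO.
DoU = (2C + 2 + N − H − X)/2 = (2·8 + 2 + 1 − 19 − 0)/2 = 0/2 = 0.
(Structurally: 0 ring(s) + 0 π bond(s) = 0.)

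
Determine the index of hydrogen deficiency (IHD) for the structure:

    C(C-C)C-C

Molecular formula from the SMILES: C5H12.
DoU = (2C + 2 + N − H − X)/2 = (2·5 + 2 + 0 − 12 − 0)/2 = 0/2 = 0.
(Structurally: 0 ring(s) + 0 π bond(s) = 0.)

0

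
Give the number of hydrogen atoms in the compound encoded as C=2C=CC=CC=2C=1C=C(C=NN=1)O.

8

Hydrogens are implicit in SMILES; fill each atom to its normal valence:
  7 × C (aromatic): 1 H each → 7
  3 × C (aromatic): no H
  2 × N (aromatic): no H
  1 × O: 1 H
  Total hydrogens = 8.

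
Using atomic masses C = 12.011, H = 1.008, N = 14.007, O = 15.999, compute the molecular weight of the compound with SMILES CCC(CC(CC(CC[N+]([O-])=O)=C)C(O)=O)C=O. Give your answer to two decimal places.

257.29

Molecular formula: C12H19NO5.
M = 12×12.011 + 19×1.008 + 1×14.007 + 5×15.999 = 257.29 g/mol.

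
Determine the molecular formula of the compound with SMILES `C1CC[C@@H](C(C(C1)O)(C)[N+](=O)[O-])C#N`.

Heavy atoms from the SMILES: 9 C, 2 N, 3 O.
Implicit hydrogens by atom environment:
  4 × C: 2 H each → 8
  2 × C: 1 H each → 2
  2 × C: no H
  1 × C: 3 H
  1 × N (charge +1): no H
  1 × N: no H
  1 × O: 1 H
  1 × O: no H
  1 × O (charge -1): no H
  Total hydrogens = 14.
Molecular formula: C9H14N2O3

C9H14N2O3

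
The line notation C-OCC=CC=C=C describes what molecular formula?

Heavy atoms from the SMILES: 7 C, 1 O.
Implicit hydrogens by atom environment:
  3 × C: 1 H each → 3
  2 × C: 2 H each → 4
  1 × C: 3 H
  1 × C: no H
  1 × O: no H
  Total hydrogens = 10.
Molecular formula: C7H10O

C7H10O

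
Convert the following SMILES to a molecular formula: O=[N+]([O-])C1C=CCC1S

Heavy atoms from the SMILES: 5 C, 1 N, 2 O, 1 S.
Implicit hydrogens by atom environment:
  4 × C: 1 H each → 4
  1 × C: 2 H
  1 × N (charge +1): no H
  1 × O: no H
  1 × O (charge -1): no H
  1 × S: 1 H
  Total hydrogens = 7.
Molecular formula: C5H7NO2S

C5H7NO2S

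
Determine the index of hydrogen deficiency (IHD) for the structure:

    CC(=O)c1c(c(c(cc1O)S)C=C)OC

Molecular formula from the SMILES: C11H12O3S.
DoU = (2C + 2 + N − H − X)/2 = (2·11 + 2 + 0 − 12 − 0)/2 = 12/2 = 6.
(Structurally: 1 ring(s) + 5 π bond(s) = 6.)

6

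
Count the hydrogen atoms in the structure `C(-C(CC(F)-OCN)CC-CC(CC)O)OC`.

26

Hydrogens are implicit in SMILES; fill each atom to its normal valence:
  7 × C: 2 H each → 14
  3 × C: 1 H each → 3
  2 × C: 3 H each → 6
  2 × O: no H
  1 × F: no H
  1 × N: 2 H
  1 × O: 1 H
  Total hydrogens = 26.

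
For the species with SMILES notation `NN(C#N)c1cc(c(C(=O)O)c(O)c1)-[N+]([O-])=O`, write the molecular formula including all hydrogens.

Heavy atoms from the SMILES: 8 C, 4 N, 5 O.
Implicit hydrogens by atom environment:
  4 × C (aromatic): no H
  2 × C (aromatic): 1 H each → 2
  2 × C: no H
  2 × N: no H
  2 × O: 1 H each → 2
  2 × O: no H
  1 × N: 2 H
  1 × N (charge +1): no H
  1 × O (charge -1): no H
  Total hydrogens = 6.
Molecular formula: C8H6N4O5

C8H6N4O5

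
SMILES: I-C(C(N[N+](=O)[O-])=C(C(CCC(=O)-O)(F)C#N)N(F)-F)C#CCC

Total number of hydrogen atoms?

Hydrogens are implicit in SMILES; fill each atom to its normal valence:
  7 × C: no H
  3 × C: 2 H each → 6
  3 × F: no H
  2 × N: no H
  2 × O: no H
  1 × C: 3 H
  1 × C: 1 H
  1 × I: no H
  1 × N: 1 H
  1 × N (charge +1): no H
  1 × O: 1 H
  1 × O (charge -1): no H
  Total hydrogens = 12.

12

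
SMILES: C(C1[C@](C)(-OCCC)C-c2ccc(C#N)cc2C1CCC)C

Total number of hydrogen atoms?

Hydrogens are implicit in SMILES; fill each atom to its normal valence:
  6 × C: 2 H each → 12
  4 × C: 3 H each → 12
  3 × C (aromatic): 1 H each → 3
  3 × C (aromatic): no H
  2 × C: 1 H each → 2
  2 × C: no H
  1 × N: no H
  1 × O: no H
  Total hydrogens = 29.

29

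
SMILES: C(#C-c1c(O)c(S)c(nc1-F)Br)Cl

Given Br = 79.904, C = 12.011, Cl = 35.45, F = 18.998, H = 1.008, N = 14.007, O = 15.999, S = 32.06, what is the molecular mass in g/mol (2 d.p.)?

282.51

Molecular formula: C7H2BrClFNOS.
M = 1×79.904 + 7×12.011 + 1×35.45 + 1×18.998 + 2×1.008 + 1×14.007 + 1×15.999 + 1×32.06 = 282.51 g/mol.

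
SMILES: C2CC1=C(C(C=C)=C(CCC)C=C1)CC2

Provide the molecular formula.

C15H20

Heavy atoms from the SMILES: 15 C.
Implicit hydrogens by atom environment:
  7 × C: 2 H each → 14
  4 × C (aromatic): no H
  2 × C (aromatic): 1 H each → 2
  1 × C: 3 H
  1 × C: 1 H
  Total hydrogens = 20.
Molecular formula: C15H20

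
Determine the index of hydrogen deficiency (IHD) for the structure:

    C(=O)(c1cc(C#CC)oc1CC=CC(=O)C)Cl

8

Molecular formula from the SMILES: C13H11ClO3.
DoU = (2C + 2 + N − H − X)/2 = (2·13 + 2 + 0 − 11 − 1)/2 = 16/2 = 8.
(Structurally: 1 ring(s) + 7 π bond(s) = 8.)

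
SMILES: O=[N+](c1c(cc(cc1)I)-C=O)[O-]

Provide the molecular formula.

C7H4INO3

Heavy atoms from the SMILES: 7 C, 1 I, 1 N, 3 O.
Implicit hydrogens by atom environment:
  3 × C (aromatic): 1 H each → 3
  3 × C (aromatic): no H
  2 × O: no H
  1 × C: 1 H
  1 × I: no H
  1 × N (charge +1): no H
  1 × O (charge -1): no H
  Total hydrogens = 4.
Molecular formula: C7H4INO3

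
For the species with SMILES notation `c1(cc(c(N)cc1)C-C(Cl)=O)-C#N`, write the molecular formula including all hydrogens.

Heavy atoms from the SMILES: 9 C, 1 Cl, 2 N, 1 O.
Implicit hydrogens by atom environment:
  3 × C (aromatic): 1 H each → 3
  3 × C (aromatic): no H
  2 × C: no H
  1 × C: 2 H
  1 × Cl: no H
  1 × N: 2 H
  1 × N: no H
  1 × O: no H
  Total hydrogens = 7.
Molecular formula: C9H7ClN2O

C9H7ClN2O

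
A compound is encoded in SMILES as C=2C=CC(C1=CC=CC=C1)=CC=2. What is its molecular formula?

C12H10

Heavy atoms from the SMILES: 12 C.
Implicit hydrogens by atom environment:
  10 × C (aromatic): 1 H each → 10
  2 × C (aromatic): no H
  Total hydrogens = 10.
Molecular formula: C12H10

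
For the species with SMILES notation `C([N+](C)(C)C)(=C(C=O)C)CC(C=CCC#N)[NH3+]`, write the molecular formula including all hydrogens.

[C13H23N3O]2+

Heavy atoms from the SMILES: 13 C, 3 N, 1 O.
Implicit hydrogens by atom environment:
  4 × C: 3 H each → 12
  4 × C: 1 H each → 4
  3 × C: no H
  2 × C: 2 H each → 4
  1 × N (charge +1): 3 H
  1 × N: no H
  1 × N (charge +1): no H
  1 × O: no H
  Total hydrogens = 23.
Net charge +2.
Molecular formula: [C13H23N3O]2+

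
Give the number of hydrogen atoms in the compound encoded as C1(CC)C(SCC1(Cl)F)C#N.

9

Hydrogens are implicit in SMILES; fill each atom to its normal valence:
  2 × C: 2 H each → 4
  2 × C: 1 H each → 2
  2 × C: no H
  1 × C: 3 H
  1 × Cl: no H
  1 × F: no H
  1 × N: no H
  1 × S: no H
  Total hydrogens = 9.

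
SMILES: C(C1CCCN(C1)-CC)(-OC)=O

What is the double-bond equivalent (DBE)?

Molecular formula from the SMILES: C9H17NO2.
DoU = (2C + 2 + N − H − X)/2 = (2·9 + 2 + 1 − 17 − 0)/2 = 4/2 = 2.
(Structurally: 1 ring(s) + 1 π bond(s) = 2.)

2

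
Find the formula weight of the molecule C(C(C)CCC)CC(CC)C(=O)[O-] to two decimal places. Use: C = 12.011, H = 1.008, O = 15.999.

185.29

Molecular formula: C11H21O2-.
M = 11×12.011 + 21×1.008 + 2×15.999 = 185.29 g/mol.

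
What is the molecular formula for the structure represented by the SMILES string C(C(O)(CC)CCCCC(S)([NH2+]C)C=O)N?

C11H25N2O2S+

Heavy atoms from the SMILES: 11 C, 2 N, 2 O, 1 S.
Implicit hydrogens by atom environment:
  6 × C: 2 H each → 12
  2 × C: 3 H each → 6
  2 × C: no H
  1 × C: 1 H
  1 × N: 2 H
  1 × N (charge +1): 2 H
  1 × O: 1 H
  1 × O: no H
  1 × S: 1 H
  Total hydrogens = 25.
Net charge +1.
Molecular formula: C11H25N2O2S+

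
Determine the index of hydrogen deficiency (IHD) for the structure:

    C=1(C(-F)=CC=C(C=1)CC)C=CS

5

Molecular formula from the SMILES: C10H11FS.
DoU = (2C + 2 + N − H − X)/2 = (2·10 + 2 + 0 − 11 − 1)/2 = 10/2 = 5.
(Structurally: 1 ring(s) + 4 π bond(s) = 5.)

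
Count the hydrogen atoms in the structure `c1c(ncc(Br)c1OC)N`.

7

Hydrogens are implicit in SMILES; fill each atom to its normal valence:
  3 × C (aromatic): no H
  2 × C (aromatic): 1 H each → 2
  1 × Br: no H
  1 × C: 3 H
  1 × N: 2 H
  1 × N (aromatic): no H
  1 × O: no H
  Total hydrogens = 7.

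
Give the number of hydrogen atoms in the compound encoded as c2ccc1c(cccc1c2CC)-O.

Hydrogens are implicit in SMILES; fill each atom to its normal valence:
  6 × C (aromatic): 1 H each → 6
  4 × C (aromatic): no H
  1 × C: 3 H
  1 × C: 2 H
  1 × O: 1 H
  Total hydrogens = 12.

12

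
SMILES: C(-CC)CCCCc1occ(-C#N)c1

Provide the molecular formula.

Heavy atoms from the SMILES: 12 C, 1 N, 1 O.
Implicit hydrogens by atom environment:
  6 × C: 2 H each → 12
  2 × C (aromatic): 1 H each → 2
  2 × C (aromatic): no H
  1 × C: 3 H
  1 × C: no H
  1 × N: no H
  1 × O (aromatic): no H
  Total hydrogens = 17.
Molecular formula: C12H17NO

C12H17NO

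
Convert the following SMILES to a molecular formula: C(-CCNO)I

Heavy atoms from the SMILES: 3 C, 1 I, 1 N, 1 O.
Implicit hydrogens by atom environment:
  3 × C: 2 H each → 6
  1 × I: no H
  1 × N: 1 H
  1 × O: 1 H
  Total hydrogens = 8.
Molecular formula: C3H8INO

C3H8INO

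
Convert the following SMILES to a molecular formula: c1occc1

C4H4O

Heavy atoms from the SMILES: 4 C, 1 O.
Implicit hydrogens by atom environment:
  4 × C (aromatic): 1 H each → 4
  1 × O (aromatic): no H
  Total hydrogens = 4.
Molecular formula: C4H4O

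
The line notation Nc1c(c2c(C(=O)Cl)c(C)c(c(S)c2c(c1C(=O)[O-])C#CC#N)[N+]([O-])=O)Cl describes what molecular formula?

C16H6Cl2N3O5S-

Heavy atoms from the SMILES: 16 C, 2 Cl, 3 N, 5 O, 1 S.
Implicit hydrogens by atom environment:
  10 × C (aromatic): no H
  5 × C: no H
  3 × O: no H
  2 × Cl: no H
  2 × O (charge -1): no H
  1 × C: 3 H
  1 × N: 2 H
  1 × N: no H
  1 × N (charge +1): no H
  1 × S: 1 H
  Total hydrogens = 6.
Net charge -1.
Molecular formula: C16H6Cl2N3O5S-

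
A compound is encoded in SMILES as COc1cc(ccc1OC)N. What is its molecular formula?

Heavy atoms from the SMILES: 8 C, 1 N, 2 O.
Implicit hydrogens by atom environment:
  3 × C (aromatic): 1 H each → 3
  3 × C (aromatic): no H
  2 × C: 3 H each → 6
  2 × O: no H
  1 × N: 2 H
  Total hydrogens = 11.
Molecular formula: C8H11NO2

C8H11NO2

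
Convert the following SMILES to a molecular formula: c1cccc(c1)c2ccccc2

C12H10

Heavy atoms from the SMILES: 12 C.
Implicit hydrogens by atom environment:
  10 × C (aromatic): 1 H each → 10
  2 × C (aromatic): no H
  Total hydrogens = 10.
Molecular formula: C12H10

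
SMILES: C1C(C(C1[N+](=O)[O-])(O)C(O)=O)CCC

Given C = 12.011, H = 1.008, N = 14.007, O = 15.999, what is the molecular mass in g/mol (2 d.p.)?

203.19

Molecular formula: C8H13NO5.
M = 8×12.011 + 13×1.008 + 1×14.007 + 5×15.999 = 203.19 g/mol.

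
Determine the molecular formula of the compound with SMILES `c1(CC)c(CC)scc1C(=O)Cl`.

Heavy atoms from the SMILES: 9 C, 1 Cl, 1 O, 1 S.
Implicit hydrogens by atom environment:
  3 × C (aromatic): no H
  2 × C: 3 H each → 6
  2 × C: 2 H each → 4
  1 × C (aromatic): 1 H
  1 × C: no H
  1 × Cl: no H
  1 × O: no H
  1 × S (aromatic): no H
  Total hydrogens = 11.
Molecular formula: C9H11ClOS

C9H11ClOS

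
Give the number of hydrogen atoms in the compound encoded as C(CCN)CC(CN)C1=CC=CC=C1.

20

Hydrogens are implicit in SMILES; fill each atom to its normal valence:
  5 × C: 2 H each → 10
  5 × C (aromatic): 1 H each → 5
  2 × N: 2 H each → 4
  1 × C: 1 H
  1 × C (aromatic): no H
  Total hydrogens = 20.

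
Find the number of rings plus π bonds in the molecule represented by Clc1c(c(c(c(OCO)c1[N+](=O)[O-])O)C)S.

Molecular formula from the SMILES: C8H8ClNO5S.
DoU = (2C + 2 + N − H − X)/2 = (2·8 + 2 + 1 − 8 − 1)/2 = 10/2 = 5.
(Structurally: 1 ring(s) + 4 π bond(s) = 5.)

5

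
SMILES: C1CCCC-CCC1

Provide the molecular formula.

C8H16

Heavy atoms from the SMILES: 8 C.
Implicit hydrogens by atom environment:
  8 × C: 2 H each → 16
  Total hydrogens = 16.
Molecular formula: C8H16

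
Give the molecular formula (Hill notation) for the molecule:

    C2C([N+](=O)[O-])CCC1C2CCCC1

Heavy atoms from the SMILES: 10 C, 1 N, 2 O.
Implicit hydrogens by atom environment:
  7 × C: 2 H each → 14
  3 × C: 1 H each → 3
  1 × N (charge +1): no H
  1 × O: no H
  1 × O (charge -1): no H
  Total hydrogens = 17.
Molecular formula: C10H17NO2

C10H17NO2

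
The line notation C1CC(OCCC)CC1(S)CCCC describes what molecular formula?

C12H24OS

Heavy atoms from the SMILES: 12 C, 1 O, 1 S.
Implicit hydrogens by atom environment:
  8 × C: 2 H each → 16
  2 × C: 3 H each → 6
  1 × C: 1 H
  1 × C: no H
  1 × O: no H
  1 × S: 1 H
  Total hydrogens = 24.
Molecular formula: C12H24OS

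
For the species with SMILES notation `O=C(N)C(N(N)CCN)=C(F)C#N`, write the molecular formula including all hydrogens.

C6H10FN5O

Heavy atoms from the SMILES: 6 C, 1 F, 5 N, 1 O.
Implicit hydrogens by atom environment:
  4 × C: no H
  3 × N: 2 H each → 6
  2 × C: 2 H each → 4
  2 × N: no H
  1 × F: no H
  1 × O: no H
  Total hydrogens = 10.
Molecular formula: C6H10FN5O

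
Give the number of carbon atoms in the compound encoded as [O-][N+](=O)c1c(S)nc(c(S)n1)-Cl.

The symbol for carbon appears 4 times in the SMILES. Lowercase c denotes aromatic carbon and counts toward C.

4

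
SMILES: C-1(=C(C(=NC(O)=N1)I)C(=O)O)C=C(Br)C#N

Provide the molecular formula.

C8H3BrIN3O3

Heavy atoms from the SMILES: 1 Br, 8 C, 1 I, 3 N, 3 O.
Implicit hydrogens by atom environment:
  4 × C (aromatic): no H
  3 × C: no H
  2 × N (aromatic): no H
  2 × O: 1 H each → 2
  1 × Br: no H
  1 × C: 1 H
  1 × I: no H
  1 × N: no H
  1 × O: no H
  Total hydrogens = 3.
Molecular formula: C8H3BrIN3O3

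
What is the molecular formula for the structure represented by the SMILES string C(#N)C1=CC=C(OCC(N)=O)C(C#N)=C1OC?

C11H9N3O3

Heavy atoms from the SMILES: 11 C, 3 N, 3 O.
Implicit hydrogens by atom environment:
  4 × C (aromatic): no H
  3 × C: no H
  3 × O: no H
  2 × C (aromatic): 1 H each → 2
  2 × N: no H
  1 × C: 3 H
  1 × C: 2 H
  1 × N: 2 H
  Total hydrogens = 9.
Molecular formula: C11H9N3O3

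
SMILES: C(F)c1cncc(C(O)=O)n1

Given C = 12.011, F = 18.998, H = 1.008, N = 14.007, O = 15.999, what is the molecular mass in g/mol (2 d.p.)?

Molecular formula: C6H5FN2O2.
M = 6×12.011 + 1×18.998 + 5×1.008 + 2×14.007 + 2×15.999 = 156.12 g/mol.

156.12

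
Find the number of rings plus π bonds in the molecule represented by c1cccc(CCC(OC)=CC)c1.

5

Molecular formula from the SMILES: C12H16O.
DoU = (2C + 2 + N − H − X)/2 = (2·12 + 2 + 0 − 16 − 0)/2 = 10/2 = 5.
(Structurally: 1 ring(s) + 4 π bond(s) = 5.)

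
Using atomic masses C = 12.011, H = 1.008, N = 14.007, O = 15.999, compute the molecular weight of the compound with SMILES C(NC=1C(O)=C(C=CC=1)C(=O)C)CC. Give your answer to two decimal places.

193.25

Molecular formula: C11H15NO2.
M = 11×12.011 + 15×1.008 + 1×14.007 + 2×15.999 = 193.25 g/mol.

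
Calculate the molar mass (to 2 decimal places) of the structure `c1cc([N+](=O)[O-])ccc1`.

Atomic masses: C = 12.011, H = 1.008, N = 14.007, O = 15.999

123.11

Molecular formula: C6H5NO2.
M = 6×12.011 + 5×1.008 + 1×14.007 + 2×15.999 = 123.11 g/mol.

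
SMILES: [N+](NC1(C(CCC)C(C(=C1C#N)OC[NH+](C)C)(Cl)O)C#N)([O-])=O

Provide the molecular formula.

Heavy atoms from the SMILES: 13 C, 1 Cl, 5 N, 4 O.
Implicit hydrogens by atom environment:
  6 × C: no H
  3 × C: 3 H each → 9
  3 × C: 2 H each → 6
  2 × N: no H
  2 × O: no H
  1 × C: 1 H
  1 × Cl: no H
  1 × N: 1 H
  1 × N (charge +1): 1 H
  1 × N (charge +1): no H
  1 × O: 1 H
  1 × O (charge -1): no H
  Total hydrogens = 19.
Net charge +1.
Molecular formula: C13H19ClN5O4+

C13H19ClN5O4+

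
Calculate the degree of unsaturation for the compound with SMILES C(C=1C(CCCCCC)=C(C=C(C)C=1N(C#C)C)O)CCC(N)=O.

Molecular formula from the SMILES: C20H30N2O2.
DoU = (2C + 2 + N − H − X)/2 = (2·20 + 2 + 2 − 30 − 0)/2 = 14/2 = 7.
(Structurally: 1 ring(s) + 6 π bond(s) = 7.)

7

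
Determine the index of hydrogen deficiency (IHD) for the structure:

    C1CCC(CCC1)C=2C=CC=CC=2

Molecular formula from the SMILES: C13H18.
DoU = (2C + 2 + N − H − X)/2 = (2·13 + 2 + 0 − 18 − 0)/2 = 10/2 = 5.
(Structurally: 2 ring(s) + 3 π bond(s) = 5.)

5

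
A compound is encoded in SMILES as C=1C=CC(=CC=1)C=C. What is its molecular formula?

C8H8

Heavy atoms from the SMILES: 8 C.
Implicit hydrogens by atom environment:
  5 × C (aromatic): 1 H each → 5
  1 × C: 2 H
  1 × C: 1 H
  1 × C (aromatic): no H
  Total hydrogens = 8.
Molecular formula: C8H8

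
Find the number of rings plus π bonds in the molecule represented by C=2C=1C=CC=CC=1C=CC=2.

7

Molecular formula from the SMILES: C10H8.
DoU = (2C + 2 + N − H − X)/2 = (2·10 + 2 + 0 − 8 − 0)/2 = 14/2 = 7.
(Structurally: 2 ring(s) + 5 π bond(s) = 7.)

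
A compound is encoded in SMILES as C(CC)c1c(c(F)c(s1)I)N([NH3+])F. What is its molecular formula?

Heavy atoms from the SMILES: 7 C, 2 F, 1 I, 2 N, 1 S.
Implicit hydrogens by atom environment:
  4 × C (aromatic): no H
  2 × C: 2 H each → 4
  2 × F: no H
  1 × C: 3 H
  1 × I: no H
  1 × N (charge +1): 3 H
  1 × N: no H
  1 × S (aromatic): no H
  Total hydrogens = 10.
Net charge +1.
Molecular formula: C7H10F2IN2S+

C7H10F2IN2S+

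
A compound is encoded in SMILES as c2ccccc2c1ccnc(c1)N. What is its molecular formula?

C11H10N2

Heavy atoms from the SMILES: 11 C, 2 N.
Implicit hydrogens by atom environment:
  8 × C (aromatic): 1 H each → 8
  3 × C (aromatic): no H
  1 × N: 2 H
  1 × N (aromatic): no H
  Total hydrogens = 10.
Molecular formula: C11H10N2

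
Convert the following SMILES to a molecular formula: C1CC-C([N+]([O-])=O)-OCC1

Heavy atoms from the SMILES: 6 C, 1 N, 3 O.
Implicit hydrogens by atom environment:
  5 × C: 2 H each → 10
  2 × O: no H
  1 × C: 1 H
  1 × N (charge +1): no H
  1 × O (charge -1): no H
  Total hydrogens = 11.
Molecular formula: C6H11NO3

C6H11NO3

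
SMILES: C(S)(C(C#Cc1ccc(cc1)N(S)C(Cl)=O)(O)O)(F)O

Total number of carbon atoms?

11

The symbol for carbon appears 11 times in the SMILES. Lowercase c denotes aromatic carbon and counts toward C.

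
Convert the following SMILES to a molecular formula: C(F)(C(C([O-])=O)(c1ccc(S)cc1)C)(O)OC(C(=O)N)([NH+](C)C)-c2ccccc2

C20H23FN2O5S

Heavy atoms from the SMILES: 20 C, 1 F, 2 N, 5 O, 1 S.
Implicit hydrogens by atom environment:
  9 × C (aromatic): 1 H each → 9
  5 × C: no H
  3 × C: 3 H each → 9
  3 × C (aromatic): no H
  3 × O: no H
  1 × F: no H
  1 × N: 2 H
  1 × N (charge +1): 1 H
  1 × O: 1 H
  1 × O (charge -1): no H
  1 × S: 1 H
  Total hydrogens = 23.
Molecular formula: C20H23FN2O5S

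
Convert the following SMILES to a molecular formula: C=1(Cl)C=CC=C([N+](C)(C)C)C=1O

Heavy atoms from the SMILES: 9 C, 1 Cl, 1 N, 1 O.
Implicit hydrogens by atom environment:
  3 × C: 3 H each → 9
  3 × C (aromatic): 1 H each → 3
  3 × C (aromatic): no H
  1 × Cl: no H
  1 × N (charge +1): no H
  1 × O: 1 H
  Total hydrogens = 13.
Net charge +1.
Molecular formula: C9H13ClNO+

C9H13ClNO+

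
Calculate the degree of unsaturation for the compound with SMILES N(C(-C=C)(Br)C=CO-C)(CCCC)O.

Molecular formula from the SMILES: C10H18BrNO2.
DoU = (2C + 2 + N − H − X)/2 = (2·10 + 2 + 1 − 18 − 1)/2 = 4/2 = 2.
(Structurally: 0 ring(s) + 2 π bond(s) = 2.)

2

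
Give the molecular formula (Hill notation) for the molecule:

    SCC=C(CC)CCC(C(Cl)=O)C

Heavy atoms from the SMILES: 10 C, 1 Cl, 1 O, 1 S.
Implicit hydrogens by atom environment:
  4 × C: 2 H each → 8
  2 × C: 3 H each → 6
  2 × C: 1 H each → 2
  2 × C: no H
  1 × Cl: no H
  1 × O: no H
  1 × S: 1 H
  Total hydrogens = 17.
Molecular formula: C10H17ClOS

C10H17ClOS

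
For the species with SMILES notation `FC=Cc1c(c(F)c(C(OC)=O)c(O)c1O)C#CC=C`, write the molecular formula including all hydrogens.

Heavy atoms from the SMILES: 14 C, 2 F, 4 O.
Implicit hydrogens by atom environment:
  6 × C (aromatic): no H
  3 × C: 1 H each → 3
  3 × C: no H
  2 × F: no H
  2 × O: 1 H each → 2
  2 × O: no H
  1 × C: 3 H
  1 × C: 2 H
  Total hydrogens = 10.
Molecular formula: C14H10F2O4

C14H10F2O4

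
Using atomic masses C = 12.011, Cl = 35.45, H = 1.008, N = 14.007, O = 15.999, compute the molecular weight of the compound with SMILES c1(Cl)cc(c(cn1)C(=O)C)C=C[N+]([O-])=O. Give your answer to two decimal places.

Molecular formula: C9H7ClN2O3.
M = 9×12.011 + 1×35.45 + 7×1.008 + 2×14.007 + 3×15.999 = 226.62 g/mol.

226.62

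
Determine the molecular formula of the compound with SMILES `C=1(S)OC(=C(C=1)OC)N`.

Heavy atoms from the SMILES: 5 C, 1 N, 2 O, 1 S.
Implicit hydrogens by atom environment:
  3 × C (aromatic): no H
  1 × C: 3 H
  1 × C (aromatic): 1 H
  1 × N: 2 H
  1 × O (aromatic): no H
  1 × O: no H
  1 × S: 1 H
  Total hydrogens = 7.
Molecular formula: C5H7NO2S

C5H7NO2S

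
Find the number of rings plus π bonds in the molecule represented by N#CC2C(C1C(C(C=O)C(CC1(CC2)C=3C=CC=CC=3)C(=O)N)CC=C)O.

11

Molecular formula from the SMILES: C22H26N2O3.
DoU = (2C + 2 + N − H − X)/2 = (2·22 + 2 + 2 − 26 − 0)/2 = 22/2 = 11.
(Structurally: 3 ring(s) + 8 π bond(s) = 11.)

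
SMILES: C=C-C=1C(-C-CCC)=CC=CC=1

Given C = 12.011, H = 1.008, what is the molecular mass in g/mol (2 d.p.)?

160.26

Molecular formula: C12H16.
M = 12×12.011 + 16×1.008 = 160.26 g/mol.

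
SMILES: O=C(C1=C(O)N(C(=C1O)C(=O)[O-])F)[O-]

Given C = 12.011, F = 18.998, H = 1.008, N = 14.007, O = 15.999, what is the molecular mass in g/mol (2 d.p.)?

Molecular formula: [C6H2FNO6]2-.
M = 6×12.011 + 1×18.998 + 2×1.008 + 1×14.007 + 6×15.999 = 203.08 g/mol.

203.08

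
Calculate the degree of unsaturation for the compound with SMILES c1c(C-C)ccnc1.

4

Molecular formula from the SMILES: C7H9N.
DoU = (2C + 2 + N − H − X)/2 = (2·7 + 2 + 1 − 9 − 0)/2 = 8/2 = 4.
(Structurally: 1 ring(s) + 3 π bond(s) = 4.)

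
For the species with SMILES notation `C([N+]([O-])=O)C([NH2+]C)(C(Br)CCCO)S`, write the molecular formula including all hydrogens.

Heavy atoms from the SMILES: 1 Br, 7 C, 2 N, 3 O, 1 S.
Implicit hydrogens by atom environment:
  4 × C: 2 H each → 8
  1 × Br: no H
  1 × C: 3 H
  1 × C: 1 H
  1 × C: no H
  1 × N (charge +1): 2 H
  1 × N (charge +1): no H
  1 × O: 1 H
  1 × O: no H
  1 × O (charge -1): no H
  1 × S: 1 H
  Total hydrogens = 16.
Net charge +1.
Molecular formula: C7H16BrN2O3S+

C7H16BrN2O3S+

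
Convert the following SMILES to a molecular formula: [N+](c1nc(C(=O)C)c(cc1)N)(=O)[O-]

Heavy atoms from the SMILES: 7 C, 3 N, 3 O.
Implicit hydrogens by atom environment:
  3 × C (aromatic): no H
  2 × C (aromatic): 1 H each → 2
  2 × O: no H
  1 × C: 3 H
  1 × C: no H
  1 × N: 2 H
  1 × N (aromatic): no H
  1 × N (charge +1): no H
  1 × O (charge -1): no H
  Total hydrogens = 7.
Molecular formula: C7H7N3O3

C7H7N3O3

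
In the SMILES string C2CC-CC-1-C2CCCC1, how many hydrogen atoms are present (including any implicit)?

18

Hydrogens are implicit in SMILES; fill each atom to its normal valence:
  8 × C: 2 H each → 16
  2 × C: 1 H each → 2
  Total hydrogens = 18.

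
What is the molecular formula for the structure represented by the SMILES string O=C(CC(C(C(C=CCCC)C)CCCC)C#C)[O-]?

Heavy atoms from the SMILES: 17 C, 2 O.
Implicit hydrogens by atom environment:
  6 × C: 2 H each → 12
  6 × C: 1 H each → 6
  3 × C: 3 H each → 9
  2 × C: no H
  1 × O: no H
  1 × O (charge -1): no H
  Total hydrogens = 27.
Net charge -1.
Molecular formula: C17H27O2-

C17H27O2-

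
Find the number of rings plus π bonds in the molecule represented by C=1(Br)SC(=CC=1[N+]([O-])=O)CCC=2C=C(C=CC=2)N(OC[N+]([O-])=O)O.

9

Molecular formula from the SMILES: C13H12BrN3O6S.
DoU = (2C + 2 + N − H − X)/2 = (2·13 + 2 + 3 − 12 − 1)/2 = 18/2 = 9.
(Structurally: 2 ring(s) + 7 π bond(s) = 9.)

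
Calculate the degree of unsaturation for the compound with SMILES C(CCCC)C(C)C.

0

Molecular formula from the SMILES: C8H18.
DoU = (2C + 2 + N − H − X)/2 = (2·8 + 2 + 0 − 18 − 0)/2 = 0/2 = 0.
(Structurally: 0 ring(s) + 0 π bond(s) = 0.)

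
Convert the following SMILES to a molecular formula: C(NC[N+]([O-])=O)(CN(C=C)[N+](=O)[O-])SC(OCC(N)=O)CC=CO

Heavy atoms from the SMILES: 11 C, 5 N, 7 O, 1 S.
Implicit hydrogens by atom environment:
  5 × C: 2 H each → 10
  5 × C: 1 H each → 5
  4 × O: no H
  2 × N (charge +1): no H
  2 × O (charge -1): no H
  1 × C: no H
  1 × N: 2 H
  1 × N: 1 H
  1 × N: no H
  1 × O: 1 H
  1 × S: no H
  Total hydrogens = 19.
Molecular formula: C11H19N5O7S

C11H19N5O7S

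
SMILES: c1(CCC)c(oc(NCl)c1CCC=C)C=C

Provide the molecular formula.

Heavy atoms from the SMILES: 13 C, 1 Cl, 1 N, 1 O.
Implicit hydrogens by atom environment:
  6 × C: 2 H each → 12
  4 × C (aromatic): no H
  2 × C: 1 H each → 2
  1 × C: 3 H
  1 × Cl: no H
  1 × N: 1 H
  1 × O (aromatic): no H
  Total hydrogens = 18.
Molecular formula: C13H18ClNO

C13H18ClNO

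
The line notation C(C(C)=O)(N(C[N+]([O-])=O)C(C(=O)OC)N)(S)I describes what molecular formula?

C7H12IN3O5S

Heavy atoms from the SMILES: 7 C, 1 I, 3 N, 5 O, 1 S.
Implicit hydrogens by atom environment:
  4 × O: no H
  3 × C: no H
  2 × C: 3 H each → 6
  1 × C: 2 H
  1 × C: 1 H
  1 × I: no H
  1 × N: 2 H
  1 × N: no H
  1 × N (charge +1): no H
  1 × O (charge -1): no H
  1 × S: 1 H
  Total hydrogens = 12.
Molecular formula: C7H12IN3O5S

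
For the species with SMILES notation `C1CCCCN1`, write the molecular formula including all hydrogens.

Heavy atoms from the SMILES: 5 C, 1 N.
Implicit hydrogens by atom environment:
  5 × C: 2 H each → 10
  1 × N: 1 H
  Total hydrogens = 11.
Molecular formula: C5H11N

C5H11N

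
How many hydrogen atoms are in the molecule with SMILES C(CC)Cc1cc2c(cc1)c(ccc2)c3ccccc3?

20

Hydrogens are implicit in SMILES; fill each atom to its normal valence:
  11 × C (aromatic): 1 H each → 11
  5 × C (aromatic): no H
  3 × C: 2 H each → 6
  1 × C: 3 H
  Total hydrogens = 20.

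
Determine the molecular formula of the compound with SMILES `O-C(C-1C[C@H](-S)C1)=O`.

C5H8O2S

Heavy atoms from the SMILES: 5 C, 2 O, 1 S.
Implicit hydrogens by atom environment:
  2 × C: 2 H each → 4
  2 × C: 1 H each → 2
  1 × C: no H
  1 × O: 1 H
  1 × O: no H
  1 × S: 1 H
  Total hydrogens = 8.
Molecular formula: C5H8O2S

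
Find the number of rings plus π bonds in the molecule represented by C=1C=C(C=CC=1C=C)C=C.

6

Molecular formula from the SMILES: C10H10.
DoU = (2C + 2 + N − H − X)/2 = (2·10 + 2 + 0 − 10 − 0)/2 = 12/2 = 6.
(Structurally: 1 ring(s) + 5 π bond(s) = 6.)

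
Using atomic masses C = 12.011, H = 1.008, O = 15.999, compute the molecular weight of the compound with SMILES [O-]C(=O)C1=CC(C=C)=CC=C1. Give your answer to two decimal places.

147.15

Molecular formula: C9H7O2-.
M = 9×12.011 + 7×1.008 + 2×15.999 = 147.15 g/mol.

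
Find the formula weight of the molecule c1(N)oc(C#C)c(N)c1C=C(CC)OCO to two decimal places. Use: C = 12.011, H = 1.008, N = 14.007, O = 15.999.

Molecular formula: C11H14N2O3.
M = 11×12.011 + 14×1.008 + 2×14.007 + 3×15.999 = 222.24 g/mol.

222.24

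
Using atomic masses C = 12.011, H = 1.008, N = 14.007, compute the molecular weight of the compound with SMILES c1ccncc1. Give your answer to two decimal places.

Molecular formula: C5H5N.
M = 5×12.011 + 5×1.008 + 1×14.007 = 79.10 g/mol.

79.10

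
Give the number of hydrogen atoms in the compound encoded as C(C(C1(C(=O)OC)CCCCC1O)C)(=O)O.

Hydrogens are implicit in SMILES; fill each atom to its normal valence:
  4 × C: 2 H each → 8
  3 × C: no H
  3 × O: no H
  2 × C: 3 H each → 6
  2 × C: 1 H each → 2
  2 × O: 1 H each → 2
  Total hydrogens = 18.

18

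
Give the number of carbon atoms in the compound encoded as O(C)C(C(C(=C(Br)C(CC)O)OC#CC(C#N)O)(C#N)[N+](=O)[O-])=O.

13

The symbol for carbon appears 13 times in the SMILES.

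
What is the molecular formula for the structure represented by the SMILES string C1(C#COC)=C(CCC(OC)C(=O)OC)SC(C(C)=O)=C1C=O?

Heavy atoms from the SMILES: 16 C, 6 O, 1 S.
Implicit hydrogens by atom environment:
  6 × O: no H
  4 × C: 3 H each → 12
  4 × C (aromatic): no H
  4 × C: no H
  2 × C: 2 H each → 4
  2 × C: 1 H each → 2
  1 × S (aromatic): no H
  Total hydrogens = 18.
Molecular formula: C16H18O6S

C16H18O6S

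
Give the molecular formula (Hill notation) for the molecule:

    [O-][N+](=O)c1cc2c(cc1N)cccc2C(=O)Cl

Heavy atoms from the SMILES: 11 C, 1 Cl, 2 N, 3 O.
Implicit hydrogens by atom environment:
  5 × C (aromatic): 1 H each → 5
  5 × C (aromatic): no H
  2 × O: no H
  1 × C: no H
  1 × Cl: no H
  1 × N: 2 H
  1 × N (charge +1): no H
  1 × O (charge -1): no H
  Total hydrogens = 7.
Molecular formula: C11H7ClN2O3

C11H7ClN2O3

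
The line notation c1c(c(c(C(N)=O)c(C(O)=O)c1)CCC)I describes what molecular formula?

Heavy atoms from the SMILES: 11 C, 1 I, 1 N, 3 O.
Implicit hydrogens by atom environment:
  4 × C (aromatic): no H
  2 × C: 2 H each → 4
  2 × C (aromatic): 1 H each → 2
  2 × C: no H
  2 × O: no H
  1 × C: 3 H
  1 × I: no H
  1 × N: 2 H
  1 × O: 1 H
  Total hydrogens = 12.
Molecular formula: C11H12INO3

C11H12INO3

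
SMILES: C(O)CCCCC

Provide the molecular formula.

C6H14O

Heavy atoms from the SMILES: 6 C, 1 O.
Implicit hydrogens by atom environment:
  5 × C: 2 H each → 10
  1 × C: 3 H
  1 × O: 1 H
  Total hydrogens = 14.
Molecular formula: C6H14O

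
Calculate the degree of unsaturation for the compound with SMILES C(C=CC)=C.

2

Molecular formula from the SMILES: C5H8.
DoU = (2C + 2 + N − H − X)/2 = (2·5 + 2 + 0 − 8 − 0)/2 = 4/2 = 2.
(Structurally: 0 ring(s) + 2 π bond(s) = 2.)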